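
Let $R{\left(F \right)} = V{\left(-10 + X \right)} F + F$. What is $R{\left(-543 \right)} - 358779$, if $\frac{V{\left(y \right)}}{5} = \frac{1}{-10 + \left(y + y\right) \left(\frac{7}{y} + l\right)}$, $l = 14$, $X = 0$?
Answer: $- \frac{33056719}{92} \approx -3.5931 \cdot 10^{5}$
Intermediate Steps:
$V{\left(y \right)} = \frac{5}{-10 + 2 y \left(14 + \frac{7}{y}\right)}$ ($V{\left(y \right)} = \frac{5}{-10 + \left(y + y\right) \left(\frac{7}{y} + 14\right)} = \frac{5}{-10 + 2 y \left(14 + \frac{7}{y}\right)}$)
$R{\left(F \right)} = \frac{271 F}{276}$ ($R{\left(F \right)} = \frac{5}{4 \left(1 + 7 \left(-10 + 0\right)\right)} F + F = \frac{5}{4 \left(1 + 7 \left(-10\right)\right)} F + F = \frac{5}{4 \left(1 - 70\right)} F + F = \frac{5}{4 \left(-69\right)} F + F = \frac{5}{4} \left(- \frac{1}{69}\right) F + F = - \frac{5 F}{276} + F = \frac{271 F}{276}$)
$R{\left(-543 \right)} - 358779 = \frac{271}{276} \left(-543\right) - 358779 = - \frac{49051}{92} - 358779 = - \frac{33056719}{92}$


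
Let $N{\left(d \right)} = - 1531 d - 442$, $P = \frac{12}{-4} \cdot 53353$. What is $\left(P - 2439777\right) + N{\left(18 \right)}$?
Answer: $-2627836$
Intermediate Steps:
$P = -160059$ ($P = 12 \left(- \frac{1}{4}\right) 53353 = \left(-3\right) 53353 = -160059$)
$N{\left(d \right)} = -442 - 1531 d$
$\left(P - 2439777\right) + N{\left(18 \right)} = \left(-160059 - 2439777\right) - 28000 = -2599836 - 28000 = -2627836$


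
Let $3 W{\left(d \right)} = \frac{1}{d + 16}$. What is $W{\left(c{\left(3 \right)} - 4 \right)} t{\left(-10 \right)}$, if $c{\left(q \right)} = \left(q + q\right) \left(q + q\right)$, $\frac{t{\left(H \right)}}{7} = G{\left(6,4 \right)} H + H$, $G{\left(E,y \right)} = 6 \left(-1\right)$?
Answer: $\frac{175}{72} \approx 2.4306$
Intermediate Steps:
$G{\left(E,y \right)} = -6$
$t{\left(H \right)} = - 35 H$ ($t{\left(H \right)} = 7 \left(- 6 H + H\right) = 7 \left(- 5 H\right) = - 35 H$)
$c{\left(q \right)} = 4 q^{2}$ ($c{\left(q \right)} = 2 q 2 q = 4 q^{2}$)
$W{\left(d \right)} = \frac{1}{3 \left(16 + d\right)}$ ($W{\left(d \right)} = \frac{1}{3 \left(d + 16\right)} = \frac{1}{3 \left(16 + d\right)}$)
$W{\left(c{\left(3 \right)} - 4 \right)} t{\left(-10 \right)} = \frac{1}{3 \left(16 - \left(4 - 4 \cdot 3^{2}\right)\right)} \left(\left(-35\right) \left(-10\right)\right) = \frac{1}{3 \left(16 + \left(4 \cdot 9 - 4\right)\right)} 350 = \frac{1}{3 \left(16 + \left(36 - 4\right)\right)} 350 = \frac{1}{3 \left(16 + 32\right)} 350 = \frac{1}{3 \cdot 48} \cdot 350 = \frac{1}{3} \cdot \frac{1}{48} \cdot 350 = \frac{1}{144} \cdot 350 = \frac{175}{72}$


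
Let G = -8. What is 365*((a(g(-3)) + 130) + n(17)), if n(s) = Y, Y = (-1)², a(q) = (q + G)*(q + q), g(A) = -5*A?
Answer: 124465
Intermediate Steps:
a(q) = 2*q*(-8 + q) (a(q) = (q - 8)*(q + q) = (-8 + q)*(2*q) = 2*q*(-8 + q))
Y = 1
n(s) = 1
365*((a(g(-3)) + 130) + n(17)) = 365*((2*(-5*(-3))*(-8 - 5*(-3)) + 130) + 1) = 365*((2*15*(-8 + 15) + 130) + 1) = 365*((2*15*7 + 130) + 1) = 365*((210 + 130) + 1) = 365*(340 + 1) = 365*341 = 124465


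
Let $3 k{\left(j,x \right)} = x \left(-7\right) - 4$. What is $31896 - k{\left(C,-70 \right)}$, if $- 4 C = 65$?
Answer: $31734$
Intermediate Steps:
$C = - \frac{65}{4}$ ($C = \left(- \frac{1}{4}\right) 65 = - \frac{65}{4} \approx -16.25$)
$k{\left(j,x \right)} = - \frac{4}{3} - \frac{7 x}{3}$ ($k{\left(j,x \right)} = \frac{x \left(-7\right) - 4}{3} = \frac{- 7 x - 4}{3} = \frac{-4 - 7 x}{3} = - \frac{4}{3} - \frac{7 x}{3}$)
$31896 - k{\left(C,-70 \right)} = 31896 - \left(- \frac{4}{3} - - \frac{490}{3}\right) = 31896 - \left(- \frac{4}{3} + \frac{490}{3}\right) = 31896 - 162 = 31734$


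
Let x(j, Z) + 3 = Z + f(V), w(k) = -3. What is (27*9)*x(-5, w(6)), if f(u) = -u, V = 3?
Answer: -2187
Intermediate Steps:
x(j, Z) = -6 + Z (x(j, Z) = -3 + (Z - 1*3) = -3 + (Z - 3) = -3 + (-3 + Z) = -6 + Z)
(27*9)*x(-5, w(6)) = (27*9)*(-6 - 3) = 243*(-9) = -2187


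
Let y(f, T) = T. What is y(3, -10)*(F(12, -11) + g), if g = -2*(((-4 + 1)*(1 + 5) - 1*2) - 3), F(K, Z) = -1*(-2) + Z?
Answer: -370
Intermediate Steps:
F(K, Z) = 2 + Z
g = 46 (g = -2*((-3*6 - 2) - 3) = -2*((-18 - 2) - 3) = -2*(-20 - 3) = -2*(-23) = 46)
y(3, -10)*(F(12, -11) + g) = -10*((2 - 11) + 46) = -10*(-9 + 46) = -10*37 = -370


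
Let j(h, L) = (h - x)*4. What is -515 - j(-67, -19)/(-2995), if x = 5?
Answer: -1542713/2995 ≈ -515.10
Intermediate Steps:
j(h, L) = -20 + 4*h (j(h, L) = (h - 1*5)*4 = (h - 5)*4 = (-5 + h)*4 = -20 + 4*h)
-515 - j(-67, -19)/(-2995) = -515 - (-20 + 4*(-67))/(-2995) = -515 - (-20 - 268)*(-1)/2995 = -515 - (-288)*(-1)/2995 = -515 - 1*288/2995 = -515 - 288/2995 = -1542713/2995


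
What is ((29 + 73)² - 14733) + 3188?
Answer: -1141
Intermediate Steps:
((29 + 73)² - 14733) + 3188 = (102² - 14733) + 3188 = (10404 - 14733) + 3188 = -4329 + 3188 = -1141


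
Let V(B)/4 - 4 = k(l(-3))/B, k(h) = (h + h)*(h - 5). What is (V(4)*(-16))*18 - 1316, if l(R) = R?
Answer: -19748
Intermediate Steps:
k(h) = 2*h*(-5 + h) (k(h) = (2*h)*(-5 + h) = 2*h*(-5 + h))
V(B) = 16 + 192/B (V(B) = 16 + 4*((2*(-3)*(-5 - 3))/B) = 16 + 4*((2*(-3)*(-8))/B) = 16 + 4*(48/B) = 16 + 192/B)
(V(4)*(-16))*18 - 1316 = ((16 + 192/4)*(-16))*18 - 1316 = ((16 + 192*(1/4))*(-16))*18 - 1316 = ((16 + 48)*(-16))*18 - 1316 = (64*(-16))*18 - 1316 = -1024*18 - 1316 = -18432 - 1316 = -19748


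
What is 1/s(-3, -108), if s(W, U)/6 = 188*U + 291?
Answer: -1/120078 ≈ -8.3279e-6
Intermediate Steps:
s(W, U) = 1746 + 1128*U (s(W, U) = 6*(188*U + 291) = 6*(291 + 188*U) = 1746 + 1128*U)
1/s(-3, -108) = 1/(1746 + 1128*(-108)) = 1/(1746 - 121824) = 1/(-120078) = -1/120078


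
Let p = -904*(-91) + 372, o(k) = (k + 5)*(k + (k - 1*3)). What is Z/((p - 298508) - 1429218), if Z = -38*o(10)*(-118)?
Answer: -6726/9677 ≈ -0.69505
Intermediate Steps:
o(k) = (-3 + 2*k)*(5 + k) (o(k) = (5 + k)*(k + (k - 3)) = (5 + k)*(k + (-3 + k)) = (5 + k)*(-3 + 2*k) = (-3 + 2*k)*(5 + k))
Z = 1143420 (Z = -38*(-15 + 2*10² + 7*10)*(-118) = -38*(-15 + 2*100 + 70)*(-118) = -38*(-15 + 200 + 70)*(-118) = -38*255*(-118) = -9690*(-118) = 1143420)
p = 82636 (p = 82264 + 372 = 82636)
Z/((p - 298508) - 1429218) = 1143420/((82636 - 298508) - 1429218) = 1143420/(-215872 - 1429218) = 1143420/(-1645090) = 1143420*(-1/1645090) = -6726/9677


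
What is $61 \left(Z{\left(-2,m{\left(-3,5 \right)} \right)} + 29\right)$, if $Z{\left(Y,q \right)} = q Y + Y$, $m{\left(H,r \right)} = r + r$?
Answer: $427$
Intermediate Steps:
$m{\left(H,r \right)} = 2 r$
$Z{\left(Y,q \right)} = Y + Y q$ ($Z{\left(Y,q \right)} = Y q + Y = Y + Y q$)
$61 \left(Z{\left(-2,m{\left(-3,5 \right)} \right)} + 29\right) = 61 \left(- 2 \left(1 + 2 \cdot 5\right) + 29\right) = 61 \left(- 2 \left(1 + 10\right) + 29\right) = 61 \left(\left(-2\right) 11 + 29\right) = 61 \left(-22 + 29\right) = 61 \cdot 7 = 427$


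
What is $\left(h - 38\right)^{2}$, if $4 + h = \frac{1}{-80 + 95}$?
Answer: $\frac{395641}{225} \approx 1758.4$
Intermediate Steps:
$h = - \frac{59}{15}$ ($h = -4 + \frac{1}{-80 + 95} = -4 + \frac{1}{15} = - \frac{59}{15} \approx -3.9333$)
$\left(h - 38\right)^{2} = \left(- \frac{59}{15} - 38\right)^{2} = \left(- \frac{629}{15}\right)^{2} = \frac{395641}{225}$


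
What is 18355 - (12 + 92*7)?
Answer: 17699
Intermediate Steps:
18355 - (12 + 92*7) = 18355 - (12 + 644) = 18355 - 1*656 = 18355 - 656 = 17699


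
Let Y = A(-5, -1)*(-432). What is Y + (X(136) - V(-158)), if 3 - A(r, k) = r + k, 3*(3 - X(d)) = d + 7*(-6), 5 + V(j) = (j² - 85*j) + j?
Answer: -126442/3 ≈ -42147.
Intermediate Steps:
V(j) = -5 + j² - 84*j (V(j) = -5 + ((j² - 85*j) + j) = -5 + (j² - 84*j) = -5 + j² - 84*j)
X(d) = 17 - d/3 (X(d) = 3 - (d + 7*(-6))/3 = 3 - (d - 42)/3 = 3 - (-42 + d)/3 = 3 + (14 - d/3) = 17 - d/3)
A(r, k) = 3 - k - r (A(r, k) = 3 - (r + k) = 3 - (k + r) = 3 + (-k - r) = 3 - k - r)
Y = -3888 (Y = (3 - 1*(-1) - 1*(-5))*(-432) = (3 + 1 + 5)*(-432) = 9*(-432) = -3888)
Y + (X(136) - V(-158)) = -3888 + ((17 - ⅓*136) - (-5 + (-158)² - 84*(-158))) = -3888 + ((17 - 136/3) - (-5 + 24964 + 13272)) = -3888 + (-85/3 - 1*38231) = -3888 + (-85/3 - 38231) = -3888 - 114778/3 = -126442/3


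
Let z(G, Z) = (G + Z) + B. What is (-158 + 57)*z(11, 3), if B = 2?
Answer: -1616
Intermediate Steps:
z(G, Z) = 2 + G + Z (z(G, Z) = (G + Z) + 2 = 2 + G + Z)
(-158 + 57)*z(11, 3) = (-158 + 57)*(2 + 11 + 3) = -101*16 = -1616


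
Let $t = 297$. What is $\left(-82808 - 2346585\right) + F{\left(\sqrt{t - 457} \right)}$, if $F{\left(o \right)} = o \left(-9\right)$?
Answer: $-2429393 - 36 i \sqrt{10} \approx -2.4294 \cdot 10^{6} - 113.84 i$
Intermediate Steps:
$F{\left(o \right)} = - 9 o$
$\left(-82808 - 2346585\right) + F{\left(\sqrt{t - 457} \right)} = \left(-82808 - 2346585\right) - 9 \sqrt{297 - 457} = -2429393 - 9 \sqrt{-160} = -2429393 - 9 \cdot 4 i \sqrt{10} = -2429393 - 36 i \sqrt{10}$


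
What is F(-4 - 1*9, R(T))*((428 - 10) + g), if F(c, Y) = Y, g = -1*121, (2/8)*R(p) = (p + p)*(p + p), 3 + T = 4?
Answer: 4752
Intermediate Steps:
T = 1 (T = -3 + 4 = 1)
R(p) = 16*p² (R(p) = 4*((p + p)*(p + p)) = 4*((2*p)*(2*p)) = 4*(4*p²) = 16*p²)
g = -121
F(-4 - 1*9, R(T))*((428 - 10) + g) = (16*1²)*((428 - 10) - 121) = (16*1)*(418 - 121) = 16*297 = 4752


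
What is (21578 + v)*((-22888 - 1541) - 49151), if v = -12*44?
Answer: -1548859000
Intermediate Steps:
v = -528
(21578 + v)*((-22888 - 1541) - 49151) = (21578 - 528)*((-22888 - 1541) - 49151) = 21050*(-24429 - 49151) = 21050*(-73580) = -1548859000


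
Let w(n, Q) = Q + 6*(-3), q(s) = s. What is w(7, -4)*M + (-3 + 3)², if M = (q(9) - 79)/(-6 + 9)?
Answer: 1540/3 ≈ 513.33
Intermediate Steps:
w(n, Q) = -18 + Q (w(n, Q) = Q - 18 = -18 + Q)
M = -70/3 (M = (9 - 79)/(-6 + 9) = -70/3 ≈ -23.333)
w(7, -4)*M + (-3 + 3)² = (-18 - 4)*(-70/3) + (-3 + 3)² = -22*(-70/3) + 0² = 1540/3 + 0 = 1540/3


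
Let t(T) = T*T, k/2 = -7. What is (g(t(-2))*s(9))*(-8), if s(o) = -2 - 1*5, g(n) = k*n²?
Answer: -12544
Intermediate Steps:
k = -14 (k = 2*(-7) = -14)
t(T) = T²
g(n) = -14*n²
s(o) = -7 (s(o) = -2 - 5 = -7)
(g(t(-2))*s(9))*(-8) = (-14*((-2)²)²*(-7))*(-8) = (-14*4²*(-7))*(-8) = (-14*16*(-7))*(-8) = -224*(-7)*(-8) = 1568*(-8) = -12544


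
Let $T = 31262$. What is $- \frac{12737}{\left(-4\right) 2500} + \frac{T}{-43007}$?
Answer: $\frac{8108971}{14830000} \approx 0.54679$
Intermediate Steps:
$- \frac{12737}{\left(-4\right) 2500} + \frac{T}{-43007} = - \frac{12737}{\left(-4\right) 2500} + \frac{31262}{-43007} = - \frac{12737}{-10000} + 31262 \left(- \frac{1}{43007}\right) = \left(-12737\right) \left(- \frac{1}{10000}\right) - \frac{1078}{1483} = \frac{12737}{10000} - \frac{1078}{1483} = \frac{8108971}{14830000}$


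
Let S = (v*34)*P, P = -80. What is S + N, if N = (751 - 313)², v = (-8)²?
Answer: 17764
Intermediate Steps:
v = 64
S = -174080 (S = (64*34)*(-80) = 2176*(-80) = -174080)
N = 191844 (N = 438² = 191844)
S + N = -174080 + 191844 = 17764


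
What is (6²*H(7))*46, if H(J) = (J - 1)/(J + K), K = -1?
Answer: 1656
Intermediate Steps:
H(J) = 1 (H(J) = (J - 1)/(J - 1) = (-1 + J)/(-1 + J) = 1)
(6²*H(7))*46 = (6²*1)*46 = (36*1)*46 = 36*46 = 1656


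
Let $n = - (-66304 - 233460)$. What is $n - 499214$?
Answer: $-199450$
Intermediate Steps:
$n = 299764$ ($n = \left(-1\right) \left(-299764\right) = 299764$)
$n - 499214 = 299764 - 499214 = -199450$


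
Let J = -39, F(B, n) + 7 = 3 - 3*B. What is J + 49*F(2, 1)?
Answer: -529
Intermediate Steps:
F(B, n) = -4 - 3*B (F(B, n) = -7 + (3 - 3*B) = -4 - 3*B)
J + 49*F(2, 1) = -39 + 49*(-4 - 3*2) = -39 + 49*(-4 - 6) = -39 + 49*(-10) = -39 - 490 = -529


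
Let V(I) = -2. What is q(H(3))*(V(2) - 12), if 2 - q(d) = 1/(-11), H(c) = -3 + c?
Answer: -322/11 ≈ -29.273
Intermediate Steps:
q(d) = 23/11 (q(d) = 2 - 1/(-11) = 2 - 1*(-1/11) = 2 + 1/11 = 23/11)
q(H(3))*(V(2) - 12) = 23*(-2 - 12)/11 = (23/11)*(-14) = -322/11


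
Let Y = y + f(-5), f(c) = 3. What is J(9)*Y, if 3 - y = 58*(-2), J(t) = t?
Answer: 1098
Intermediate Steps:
y = 119 (y = 3 - 58*(-2) = 3 - 1*(-116) = 3 + 116 = 119)
Y = 122 (Y = 119 + 3 = 122)
J(9)*Y = 9*122 = 1098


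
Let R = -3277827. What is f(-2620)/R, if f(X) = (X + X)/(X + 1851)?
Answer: -5240/2520648963 ≈ -2.0788e-6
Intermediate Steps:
f(X) = 2*X/(1851 + X) (f(X) = (2*X)/(1851 + X) = 2*X/(1851 + X))
f(-2620)/R = (2*(-2620)/(1851 - 2620))/(-3277827) = (2*(-2620)/(-769))*(-1/3277827) = (2*(-2620)*(-1/769))*(-1/3277827) = (5240/769)*(-1/3277827) = -5240/2520648963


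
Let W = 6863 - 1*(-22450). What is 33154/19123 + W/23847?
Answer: 450391979/152008727 ≈ 2.9629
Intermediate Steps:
W = 29313 (W = 6863 + 22450 = 29313)
33154/19123 + W/23847 = 33154/19123 + 29313/23847 = 33154*(1/19123) + 29313*(1/23847) = 33154/19123 + 9771/7949 = 450391979/152008727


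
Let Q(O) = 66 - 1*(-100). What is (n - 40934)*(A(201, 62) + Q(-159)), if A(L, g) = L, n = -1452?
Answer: -15555662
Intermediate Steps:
Q(O) = 166 (Q(O) = 66 + 100 = 166)
(n - 40934)*(A(201, 62) + Q(-159)) = (-1452 - 40934)*(201 + 166) = -42386*367 = -15555662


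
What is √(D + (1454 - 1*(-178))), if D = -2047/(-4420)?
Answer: √7973113135/2210 ≈ 40.404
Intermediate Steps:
D = 2047/4420 (D = -2047*(-1/4420) = 2047/4420 ≈ 0.46312)
√(D + (1454 - 1*(-178))) = √(2047/4420 + (1454 - 1*(-178))) = √(2047/4420 + (1454 + 178)) = √(2047/4420 + 1632) = √(7215487/4420) = √7973113135/2210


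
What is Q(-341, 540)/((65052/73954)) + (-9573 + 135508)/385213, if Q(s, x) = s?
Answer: -4853115033631/12529438038 ≈ -387.34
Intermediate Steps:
Q(-341, 540)/((65052/73954)) + (-9573 + 135508)/385213 = -341/(65052/73954) + (-9573 + 135508)/385213 = -341/(65052*(1/73954)) + 125935*(1/385213) = -341/32526/36977 + 125935/385213 = -341*36977/32526 + 125935/385213 = -12609157/32526 + 125935/385213 = -4853115033631/12529438038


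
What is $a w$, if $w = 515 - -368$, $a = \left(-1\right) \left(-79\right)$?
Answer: $69757$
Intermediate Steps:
$a = 79$
$w = 883$ ($w = 515 + 368 = 883$)
$a w = 79 \cdot 883 = 69757$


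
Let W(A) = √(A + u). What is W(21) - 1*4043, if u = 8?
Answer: -4043 + √29 ≈ -4037.6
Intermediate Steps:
W(A) = √(8 + A) (W(A) = √(A + 8) = √(8 + A))
W(21) - 1*4043 = √(8 + 21) - 1*4043 = √29 - 4043 = -4043 + √29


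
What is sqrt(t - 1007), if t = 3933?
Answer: sqrt(2926) ≈ 54.093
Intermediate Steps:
sqrt(t - 1007) = sqrt(3933 - 1007) = sqrt(2926)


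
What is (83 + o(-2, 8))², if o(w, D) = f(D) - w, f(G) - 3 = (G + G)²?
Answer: 118336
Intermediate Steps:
f(G) = 3 + 4*G² (f(G) = 3 + (G + G)² = 3 + (2*G)² = 3 + 4*G²)
o(w, D) = 3 - w + 4*D² (o(w, D) = (3 + 4*D²) - w = 3 - w + 4*D²)
(83 + o(-2, 8))² = (83 + (3 - 1*(-2) + 4*8²))² = (83 + (3 + 2 + 4*64))² = (83 + (3 + 2 + 256))² = (83 + 261)² = 344² = 118336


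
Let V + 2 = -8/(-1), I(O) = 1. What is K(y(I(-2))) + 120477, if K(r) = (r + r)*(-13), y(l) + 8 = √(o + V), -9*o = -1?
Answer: 120685 - 26*√55/3 ≈ 1.2062e+5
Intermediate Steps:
o = ⅑ (o = -⅑*(-1) = ⅑ ≈ 0.11111)
V = 6 (V = -2 - 8/(-1) = -2 - 8*(-1) = -2 - 2*(-4) = -2 + 8 = 6)
y(l) = -8 + √55/3 (y(l) = -8 + √(⅑ + 6) = -8 + √(55/9) = -8 + √55/3)
K(r) = -26*r (K(r) = (2*r)*(-13) = -26*r)
K(y(I(-2))) + 120477 = -26*(-8 + √55/3) + 120477 = (208 - 26*√55/3) + 120477 = 120685 - 26*√55/3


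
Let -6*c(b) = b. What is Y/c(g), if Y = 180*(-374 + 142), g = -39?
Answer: -83520/13 ≈ -6424.6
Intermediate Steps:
c(b) = -b/6
Y = -41760 (Y = 180*(-232) = -41760)
Y/c(g) = -41760/((-⅙*(-39))) = -41760/13/2 = -41760*2/13 = -83520/13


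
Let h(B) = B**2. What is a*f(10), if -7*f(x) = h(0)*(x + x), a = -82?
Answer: 0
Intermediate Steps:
f(x) = 0 (f(x) = -0**2*(x + x)/7 = -0*2*x = -1/7*0 = 0)
a*f(10) = -82*0 = 0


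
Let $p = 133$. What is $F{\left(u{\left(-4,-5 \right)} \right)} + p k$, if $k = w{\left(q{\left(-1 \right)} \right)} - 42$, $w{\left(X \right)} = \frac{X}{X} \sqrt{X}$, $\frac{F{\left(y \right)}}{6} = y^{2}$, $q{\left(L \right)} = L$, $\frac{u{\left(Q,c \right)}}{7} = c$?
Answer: $1764 + 133 i \approx 1764.0 + 133.0 i$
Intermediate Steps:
$u{\left(Q,c \right)} = 7 c$
$F{\left(y \right)} = 6 y^{2}$
$w{\left(X \right)} = \sqrt{X}$ ($w{\left(X \right)} = 1 \sqrt{X} = \sqrt{X}$)
$k = -42 + i$ ($k = \sqrt{-1} - 42 = i - 42 = -42 + i \approx -42.0 + 1.0 i$)
$F{\left(u{\left(-4,-5 \right)} \right)} + p k = 6 \left(7 \left(-5\right)\right)^{2} + 133 \left(-42 + i\right) = 6 \left(-35\right)^{2} - \left(5586 - 133 i\right) = 6 \cdot 1225 - \left(5586 - 133 i\right) = 7350 - \left(5586 - 133 i\right) = 1764 + 133 i$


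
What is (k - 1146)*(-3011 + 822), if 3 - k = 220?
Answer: 2983607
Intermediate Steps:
k = -217 (k = 3 - 1*220 = 3 - 220 = -217)
(k - 1146)*(-3011 + 822) = (-217 - 1146)*(-3011 + 822) = -1363*(-2189) = 2983607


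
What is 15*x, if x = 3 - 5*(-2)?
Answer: 195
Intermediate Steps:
x = 13 (x = 3 + 10 = 13)
15*x = 15*13 = 195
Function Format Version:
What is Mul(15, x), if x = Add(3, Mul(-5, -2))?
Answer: 195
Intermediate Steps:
x = 13 (x = Add(3, 10) = 13)
Mul(15, x) = Mul(15, 13) = 195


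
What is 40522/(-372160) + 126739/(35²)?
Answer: 4711754679/45589600 ≈ 103.35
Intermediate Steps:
40522/(-372160) + 126739/(35²) = 40522*(-1/372160) + 126739/1225 = -20261/186080 + 126739*(1/1225) = -20261/186080 + 126739/1225 = 4711754679/45589600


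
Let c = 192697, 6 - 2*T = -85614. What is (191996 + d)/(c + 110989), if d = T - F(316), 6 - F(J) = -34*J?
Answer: 112028/151843 ≈ 0.73779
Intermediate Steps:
T = 42810 (T = 3 - 1/2*(-85614) = 3 + 42807 = 42810)
F(J) = 6 + 34*J (F(J) = 6 - (-34)*J = 6 + 34*J)
d = 32060 (d = 42810 - (6 + 34*316) = 42810 - (6 + 10744) = 42810 - 1*10750 = 42810 - 10750 = 32060)
(191996 + d)/(c + 110989) = (191996 + 32060)/(192697 + 110989) = 224056/303686 = 224056*(1/303686) = 112028/151843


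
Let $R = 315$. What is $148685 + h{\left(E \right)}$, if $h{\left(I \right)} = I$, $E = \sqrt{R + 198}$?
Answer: $148685 + 3 \sqrt{57} \approx 1.4871 \cdot 10^{5}$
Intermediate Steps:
$E = 3 \sqrt{57}$ ($E = \sqrt{315 + 198} = \sqrt{513} = 3 \sqrt{57} \approx 22.65$)
$148685 + h{\left(E \right)} = 148685 + 3 \sqrt{57}$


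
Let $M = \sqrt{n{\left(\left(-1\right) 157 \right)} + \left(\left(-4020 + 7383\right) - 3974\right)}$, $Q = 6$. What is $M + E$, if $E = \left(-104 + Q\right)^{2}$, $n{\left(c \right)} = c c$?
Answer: $9604 + \sqrt{24038} \approx 9759.0$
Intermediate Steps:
$n{\left(c \right)} = c^{2}$
$E = 9604$ ($E = \left(-104 + 6\right)^{2} = \left(-98\right)^{2} = 9604$)
$M = \sqrt{24038}$ ($M = \sqrt{\left(\left(-1\right) 157\right)^{2} + \left(\left(-4020 + 7383\right) - 3974\right)} = \sqrt{\left(-157\right)^{2} + \left(3363 - 3974\right)} = \sqrt{24649 - 611} = \sqrt{24038} \approx 155.04$)
$M + E = \sqrt{24038} + 9604 = 9604 + \sqrt{24038}$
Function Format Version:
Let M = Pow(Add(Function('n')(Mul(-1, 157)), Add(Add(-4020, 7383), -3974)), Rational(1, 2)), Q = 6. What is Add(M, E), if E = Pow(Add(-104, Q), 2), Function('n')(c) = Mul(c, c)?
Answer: Add(9604, Pow(24038, Rational(1, 2))) ≈ 9759.0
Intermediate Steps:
Function('n')(c) = Pow(c, 2)
E = 9604 (E = Pow(Add(-104, 6), 2) = Pow(-98, 2) = 9604)
M = Pow(24038, Rational(1, 2)) (M = Pow(Add(Pow(Mul(-1, 157), 2), Add(Add(-4020, 7383), -3974)), Rational(1, 2)) = Pow(Add(Pow(-157, 2), Add(3363, -3974)), Rational(1, 2)) = Pow(Add(24649, -611), Rational(1, 2)) = Pow(24038, Rational(1, 2)) ≈ 155.04)
Add(M, E) = Add(Pow(24038, Rational(1, 2)), 9604) = Add(9604, Pow(24038, Rational(1, 2)))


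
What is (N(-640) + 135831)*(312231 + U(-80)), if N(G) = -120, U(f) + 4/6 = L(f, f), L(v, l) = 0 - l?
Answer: 42383947647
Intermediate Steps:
L(v, l) = -l
U(f) = -⅔ - f
(N(-640) + 135831)*(312231 + U(-80)) = (-120 + 135831)*(312231 + (-⅔ - 1*(-80))) = 135711*(312231 + (-⅔ + 80)) = 135711*(312231 + 238/3) = 135711*(936931/3) = 42383947647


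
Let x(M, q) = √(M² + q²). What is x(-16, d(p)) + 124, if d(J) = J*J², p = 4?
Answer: 124 + 16*√17 ≈ 189.97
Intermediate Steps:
d(J) = J³
x(-16, d(p)) + 124 = √((-16)² + (4³)²) + 124 = √(256 + 64²) + 124 = √(256 + 4096) + 124 = √4352 + 124 = 16*√17 + 124 = 124 + 16*√17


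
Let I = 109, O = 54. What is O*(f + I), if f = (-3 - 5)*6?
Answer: 3294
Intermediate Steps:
f = -48 (f = -8*6 = -48)
O*(f + I) = 54*(-48 + 109) = 54*61 = 3294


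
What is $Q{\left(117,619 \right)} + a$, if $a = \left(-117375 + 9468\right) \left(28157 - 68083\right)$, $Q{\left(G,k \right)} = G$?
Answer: $4308294999$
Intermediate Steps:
$a = 4308294882$ ($a = \left(-107907\right) \left(-39926\right) = 4308294882$)
$Q{\left(117,619 \right)} + a = 117 + 4308294882 = 4308294999$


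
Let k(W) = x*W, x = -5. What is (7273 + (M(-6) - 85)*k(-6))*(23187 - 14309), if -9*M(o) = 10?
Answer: 124904582/3 ≈ 4.1635e+7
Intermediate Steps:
M(o) = -10/9 (M(o) = -⅑*10 = -10/9)
k(W) = -5*W
(7273 + (M(-6) - 85)*k(-6))*(23187 - 14309) = (7273 + (-10/9 - 85)*(-5*(-6)))*(23187 - 14309) = (7273 - 775/9*30)*8878 = (7273 - 7750/3)*8878 = (14069/3)*8878 = 124904582/3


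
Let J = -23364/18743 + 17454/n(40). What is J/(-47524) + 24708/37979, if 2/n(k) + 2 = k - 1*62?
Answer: 42775724087817/8457375756757 ≈ 5.0578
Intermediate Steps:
n(k) = 2/(-64 + k) (n(k) = 2/(-2 + (k - 1*62)) = 2/(-2 + (k - 62)) = 2/(-2 + (-62 + k)) = 2/(-64 + k))
J = -3925707228/18743 (J = -23364/18743 + 17454/((2/(-64 + 40))) = -23364*1/18743 + 17454/((2/(-24))) = -23364/18743 + 17454/((2*(-1/24))) = -23364/18743 + 17454/(-1/12) = -23364/18743 + 17454*(-12) = -23364/18743 - 209448 = -3925707228/18743 ≈ -2.0945e+5)
J/(-47524) + 24708/37979 = -3925707228/18743/(-47524) + 24708/37979 = -3925707228/18743*(-1/47524) + 24708*(1/37979) = 981426807/222685583 + 24708/37979 = 42775724087817/8457375756757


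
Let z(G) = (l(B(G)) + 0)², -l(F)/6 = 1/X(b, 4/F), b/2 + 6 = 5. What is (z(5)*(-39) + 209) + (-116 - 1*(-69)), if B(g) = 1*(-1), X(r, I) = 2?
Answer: -189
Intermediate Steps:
b = -2 (b = -12 + 2*5 = -12 + 10 = -2)
B(g) = -1
l(F) = -3 (l(F) = -6/2 = -6*½ = -3)
z(G) = 9 (z(G) = (-3 + 0)² = (-3)² = 9)
(z(5)*(-39) + 209) + (-116 - 1*(-69)) = (9*(-39) + 209) + (-116 - 1*(-69)) = (-351 + 209) + (-116 + 69) = -142 - 47 = -189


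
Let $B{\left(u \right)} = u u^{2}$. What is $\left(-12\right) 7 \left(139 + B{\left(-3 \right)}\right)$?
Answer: $-9408$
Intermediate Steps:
$B{\left(u \right)} = u^{3}$
$\left(-12\right) 7 \left(139 + B{\left(-3 \right)}\right) = \left(-12\right) 7 \left(139 + \left(-3\right)^{3}\right) = - 84 \left(139 - 27\right) = \left(-84\right) 112 = -9408$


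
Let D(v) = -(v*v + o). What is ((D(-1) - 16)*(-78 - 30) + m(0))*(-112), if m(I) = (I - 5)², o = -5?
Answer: -147952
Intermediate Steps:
m(I) = (-5 + I)²
D(v) = 5 - v² (D(v) = -(v*v - 5) = -(v² - 5) = -(-5 + v²) = 5 - v²)
((D(-1) - 16)*(-78 - 30) + m(0))*(-112) = (((5 - 1*(-1)²) - 16)*(-78 - 30) + (-5 + 0)²)*(-112) = (((5 - 1*1) - 16)*(-108) + (-5)²)*(-112) = (((5 - 1) - 16)*(-108) + 25)*(-112) = ((4 - 16)*(-108) + 25)*(-112) = (-12*(-108) + 25)*(-112) = (1296 + 25)*(-112) = 1321*(-112) = -147952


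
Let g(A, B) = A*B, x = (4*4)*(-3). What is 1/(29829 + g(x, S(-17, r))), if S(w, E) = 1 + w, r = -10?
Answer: 1/30597 ≈ 3.2683e-5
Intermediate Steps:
x = -48 (x = 16*(-3) = -48)
1/(29829 + g(x, S(-17, r))) = 1/(29829 - 48*(1 - 17)) = 1/(29829 - 48*(-16)) = 1/(29829 + 768) = 1/30597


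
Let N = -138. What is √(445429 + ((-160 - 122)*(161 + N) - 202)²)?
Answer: √45174773 ≈ 6721.2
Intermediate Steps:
√(445429 + ((-160 - 122)*(161 + N) - 202)²) = √(445429 + ((-160 - 122)*(161 - 138) - 202)²) = √(445429 + (-282*23 - 202)²) = √(445429 + (-6486 - 202)²) = √(445429 + (-6688)²) = √(445429 + 44729344) = √45174773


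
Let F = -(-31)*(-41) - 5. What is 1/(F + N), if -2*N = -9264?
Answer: 1/3356 ≈ 0.00029797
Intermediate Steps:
F = -1276 (F = -31*41 - 5 = -1271 - 5 = -1276)
N = 4632 (N = -1/2*(-9264) = 4632)
1/(F + N) = 1/(-1276 + 4632) = 1/3356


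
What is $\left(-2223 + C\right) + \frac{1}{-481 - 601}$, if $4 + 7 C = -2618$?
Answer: $- \frac{19674013}{7574} \approx -2597.6$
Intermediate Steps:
$C = - \frac{2622}{7}$ ($C = - \frac{4}{7} + \frac{1}{7} \left(-2618\right) = - \frac{4}{7} - 374 = - \frac{2622}{7} \approx -374.57$)
$\left(-2223 + C\right) + \frac{1}{-481 - 601} = \left(-2223 - \frac{2622}{7}\right) + \frac{1}{-481 - 601} = - \frac{18183}{7} + \frac{1}{-1082} = - \frac{18183}{7} - \frac{1}{1082} = - \frac{19674013}{7574}$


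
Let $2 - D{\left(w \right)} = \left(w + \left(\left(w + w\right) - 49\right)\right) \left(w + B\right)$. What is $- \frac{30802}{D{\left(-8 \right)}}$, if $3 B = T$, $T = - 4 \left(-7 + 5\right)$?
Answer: $\frac{46203}{581} \approx 79.523$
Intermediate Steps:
$T = 8$ ($T = \left(-4\right) \left(-2\right) = 8$)
$B = \frac{8}{3}$ ($B = \frac{1}{3} \cdot 8 = \frac{8}{3} \approx 2.6667$)
$D{\left(w \right)} = 2 - \left(-49 + 3 w\right) \left(\frac{8}{3} + w\right)$ ($D{\left(w \right)} = 2 - \left(w + \left(\left(w + w\right) - 49\right)\right) \left(w + \frac{8}{3}\right) = 2 - \left(w + \left(2 w - 49\right)\right) \left(\frac{8}{3} + w\right) = 2 - \left(w + \left(-49 + 2 w\right)\right) \left(\frac{8}{3} + w\right) = 2 - \left(-49 + 3 w\right) \left(\frac{8}{3} + w\right)$)
$- \frac{30802}{D{\left(-8 \right)}} = - \frac{30802}{\frac{398}{3} - 3 \left(-8\right)^{2} + 41 \left(-8\right)} = - \frac{30802}{\frac{398}{3} - 192 - 328} = - \frac{30802}{- \frac{1162}{3}} = \left(-30802\right) \left(- \frac{3}{1162}\right) = \frac{46203}{581}$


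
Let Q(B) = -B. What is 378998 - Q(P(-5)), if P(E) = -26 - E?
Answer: 378977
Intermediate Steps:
378998 - Q(P(-5)) = 378998 - (-1)*(-26 - 1*(-5)) = 378998 - (-1)*(-26 + 5) = 378998 - (-1)*(-21) = 378998 - 1*21 = 378998 - 21 = 378977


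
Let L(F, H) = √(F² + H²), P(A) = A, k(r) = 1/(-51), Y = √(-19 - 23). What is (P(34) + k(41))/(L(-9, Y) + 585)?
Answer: 8665/149158 - 1733*√39/17451486 ≈ 0.057473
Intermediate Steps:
Y = I*√42 (Y = √(-42) = I*√42 ≈ 6.4807*I)
k(r) = -1/51
(P(34) + k(41))/(L(-9, Y) + 585) = (34 - 1/51)/(√((-9)² + (I*√42)²) + 585) = 1733/(51*(√(81 - 42) + 585)) = 1733/(51*(√39 + 585)) = 1733/(51*(585 + √39))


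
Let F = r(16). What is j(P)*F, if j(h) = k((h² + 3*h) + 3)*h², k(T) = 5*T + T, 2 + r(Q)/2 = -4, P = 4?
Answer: -35712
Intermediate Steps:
r(Q) = -12 (r(Q) = -4 + 2*(-4) = -4 - 8 = -12)
k(T) = 6*T
F = -12
j(h) = h²*(18 + 6*h² + 18*h) (j(h) = (6*((h² + 3*h) + 3))*h² = (6*(3 + h² + 3*h))*h² = (18 + 6*h² + 18*h)*h² = h²*(18 + 6*h² + 18*h))
j(P)*F = (6*4²*(3 + 4² + 3*4))*(-12) = (6*16*(3 + 16 + 12))*(-12) = (6*16*31)*(-12) = 2976*(-12) = -35712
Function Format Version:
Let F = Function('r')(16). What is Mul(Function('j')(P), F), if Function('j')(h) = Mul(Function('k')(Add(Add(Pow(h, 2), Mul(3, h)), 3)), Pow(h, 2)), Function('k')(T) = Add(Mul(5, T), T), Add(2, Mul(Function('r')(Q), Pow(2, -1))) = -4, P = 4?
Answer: -35712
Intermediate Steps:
Function('r')(Q) = -12 (Function('r')(Q) = Add(-4, Mul(2, -4)) = Add(-4, -8) = -12)
Function('k')(T) = Mul(6, T)
F = -12
Function('j')(h) = Mul(Pow(h, 2), Add(18, Mul(6, Pow(h, 2)), Mul(18, h))) (Function('j')(h) = Mul(Mul(6, Add(Add(Pow(h, 2), Mul(3, h)), 3)), Pow(h, 2)) = Mul(Mul(6, Add(3, Pow(h, 2), Mul(3, h))), Pow(h, 2)) = Mul(Add(18, Mul(6, Pow(h, 2)), Mul(18, h)), Pow(h, 2)) = Mul(Pow(h, 2), Add(18, Mul(6, Pow(h, 2)), Mul(18, h))))
Mul(Function('j')(P), F) = Mul(Mul(6, Pow(4, 2), Add(3, Pow(4, 2), Mul(3, 4))), -12) = Mul(Mul(6, 16, Add(3, 16, 12)), -12) = Mul(Mul(6, 16, 31), -12) = Mul(2976, -12) = -35712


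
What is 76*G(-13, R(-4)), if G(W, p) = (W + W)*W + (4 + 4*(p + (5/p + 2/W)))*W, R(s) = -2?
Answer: 40128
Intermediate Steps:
G(W, p) = 2*W**2 + W*(4 + 4*p + 8/W + 20/p) (G(W, p) = (2*W)*W + (4 + 4*(p + (2/W + 5/p)))*W = 2*W**2 + (4 + 4*(p + 2/W + 5/p))*W = 2*W**2 + (4 + (4*p + 8/W + 20/p))*W = 2*W**2 + (4 + 4*p + 8/W + 20/p)*W = 2*W**2 + W*(4 + 4*p + 8/W + 20/p))
76*G(-13, R(-4)) = 76*(8 + 2*(-13)**2 + 4*(-13) + 4*(-13)*(-2) + 20*(-13)/(-2)) = 76*(8 + 2*169 - 52 + 104 + 20*(-13)*(-1/2)) = 76*(8 + 338 - 52 + 104 + 130) = 76*528 = 40128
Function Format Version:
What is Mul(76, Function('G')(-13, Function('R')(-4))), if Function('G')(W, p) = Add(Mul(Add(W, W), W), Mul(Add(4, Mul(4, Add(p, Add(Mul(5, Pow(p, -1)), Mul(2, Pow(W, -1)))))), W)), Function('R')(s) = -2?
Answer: 40128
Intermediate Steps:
Function('G')(W, p) = Add(Mul(2, Pow(W, 2)), Mul(W, Add(4, Mul(4, p), Mul(8, Pow(W, -1)), Mul(20, Pow(p, -1))))) (Function('G')(W, p) = Add(Mul(Mul(2, W), W), Mul(Add(4, Mul(4, Add(p, Add(Mul(2, Pow(W, -1)), Mul(5, Pow(p, -1)))))), W)) = Add(Mul(2, Pow(W, 2)), Mul(Add(4, Mul(4, Add(p, Mul(2, Pow(W, -1)), Mul(5, Pow(p, -1))))), W)) = Add(Mul(2, Pow(W, 2)), Mul(Add(4, Add(Mul(4, p), Mul(8, Pow(W, -1)), Mul(20, Pow(p, -1)))), W)) = Add(Mul(2, Pow(W, 2)), Mul(Add(4, Mul(4, p), Mul(8, Pow(W, -1)), Mul(20, Pow(p, -1))), W)) = Add(Mul(2, Pow(W, 2)), Mul(W, Add(4, Mul(4, p), Mul(8, Pow(W, -1)), Mul(20, Pow(p, -1))))))
Mul(76, Function('G')(-13, Function('R')(-4))) = Mul(76, Add(8, Mul(2, Pow(-13, 2)), Mul(4, -13), Mul(4, -13, -2), Mul(20, -13, Pow(-2, -1)))) = Mul(76, Add(8, Mul(2, 169), -52, 104, Mul(20, -13, Rational(-1, 2)))) = Mul(76, Add(8, 338, -52, 104, 130)) = Mul(76, 528) = 40128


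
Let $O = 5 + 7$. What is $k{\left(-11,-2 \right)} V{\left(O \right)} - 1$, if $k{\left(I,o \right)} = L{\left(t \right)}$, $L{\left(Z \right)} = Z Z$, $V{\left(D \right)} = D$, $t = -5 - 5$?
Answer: $1199$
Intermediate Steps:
$O = 12$
$t = -10$
$L{\left(Z \right)} = Z^{2}$
$k{\left(I,o \right)} = 100$ ($k{\left(I,o \right)} = \left(-10\right)^{2} = 100$)
$k{\left(-11,-2 \right)} V{\left(O \right)} - 1 = 100 \cdot 12 - 1 = 1200 - 1 = 1199$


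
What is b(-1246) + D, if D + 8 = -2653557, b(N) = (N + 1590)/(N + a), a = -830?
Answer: -1377200321/519 ≈ -2.6536e+6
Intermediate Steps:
b(N) = (1590 + N)/(-830 + N) (b(N) = (N + 1590)/(N - 830) = (1590 + N)/(-830 + N))
D = -2653565 (D = -8 - 2653557 = -2653565)
b(-1246) + D = (1590 - 1246)/(-830 - 1246) - 2653565 = 344/(-2076) - 2653565 = -1/2076*344 - 2653565 = -86/519 - 2653565 = -1377200321/519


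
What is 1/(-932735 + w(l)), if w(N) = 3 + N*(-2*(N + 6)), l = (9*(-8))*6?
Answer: -1/1300796 ≈ -7.6876e-7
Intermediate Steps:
l = -432 (l = -72*6 = -432)
w(N) = 3 + N*(-12 - 2*N) (w(N) = 3 + N*(-2*(6 + N)) = 3 + N*(-12 - 2*N))
1/(-932735 + w(l)) = 1/(-932735 + (3 - 12*(-432) - 2*(-432)²)) = 1/(-932735 + (3 + 5184 - 2*186624)) = 1/(-932735 + (3 + 5184 - 373248)) = 1/(-932735 - 368061) = 1/(-1300796) = -1/1300796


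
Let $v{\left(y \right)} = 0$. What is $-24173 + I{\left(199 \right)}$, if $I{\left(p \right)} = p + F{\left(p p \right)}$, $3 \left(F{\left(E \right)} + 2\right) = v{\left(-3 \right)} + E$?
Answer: $- \frac{32327}{3} \approx -10776.0$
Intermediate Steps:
$F{\left(E \right)} = -2 + \frac{E}{3}$ ($F{\left(E \right)} = -2 + \frac{0 + E}{3} = -2 + \frac{E}{3}$)
$I{\left(p \right)} = -2 + p + \frac{p^{2}}{3}$ ($I{\left(p \right)} = p + \left(-2 + \frac{p p}{3}\right) = p + \left(-2 + \frac{p^{2}}{3}\right) = -2 + p + \frac{p^{2}}{3}$)
$-24173 + I{\left(199 \right)} = -24173 + \left(-2 + 199 + \frac{199^{2}}{3}\right) = -24173 + \left(-2 + 199 + \frac{1}{3} \cdot 39601\right) = -24173 + \left(-2 + 199 + \frac{39601}{3}\right) = -24173 + \frac{40192}{3} = - \frac{32327}{3}$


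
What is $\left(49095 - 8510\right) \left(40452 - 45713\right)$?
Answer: $-213517685$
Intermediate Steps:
$\left(49095 - 8510\right) \left(40452 - 45713\right) = 40585 \left(-5261\right) = -213517685$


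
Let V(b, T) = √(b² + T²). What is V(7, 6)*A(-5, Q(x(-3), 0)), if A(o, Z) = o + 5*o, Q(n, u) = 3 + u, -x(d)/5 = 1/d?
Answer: -30*√85 ≈ -276.59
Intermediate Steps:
x(d) = -5/d
V(b, T) = √(T² + b²)
A(o, Z) = 6*o
V(7, 6)*A(-5, Q(x(-3), 0)) = √(6² + 7²)*(6*(-5)) = √(36 + 49)*(-30) = √85*(-30) = -30*√85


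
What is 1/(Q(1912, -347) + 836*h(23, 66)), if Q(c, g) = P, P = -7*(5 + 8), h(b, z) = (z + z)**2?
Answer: 1/14566373 ≈ 6.8651e-8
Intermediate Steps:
h(b, z) = 4*z**2 (h(b, z) = (2*z)**2 = 4*z**2)
P = -91 (P = -7*13 = -91)
Q(c, g) = -91
1/(Q(1912, -347) + 836*h(23, 66)) = 1/(-91 + 836*(4*66**2)) = 1/(-91 + 836*(4*4356)) = 1/(-91 + 836*17424) = 1/(-91 + 14566464) = 1/14566373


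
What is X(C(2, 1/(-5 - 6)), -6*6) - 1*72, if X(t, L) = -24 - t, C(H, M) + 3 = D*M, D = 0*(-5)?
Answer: -93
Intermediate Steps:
D = 0
C(H, M) = -3 (C(H, M) = -3 + 0*M = -3 + 0 = -3)
X(C(2, 1/(-5 - 6)), -6*6) - 1*72 = (-24 - 1*(-3)) - 1*72 = (-24 + 3) - 72 = -21 - 72 = -93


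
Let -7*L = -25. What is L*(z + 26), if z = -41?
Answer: -375/7 ≈ -53.571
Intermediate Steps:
L = 25/7 (L = -1/7*(-25) = 25/7 ≈ 3.5714)
L*(z + 26) = 25*(-41 + 26)/7 = (25/7)*(-15) = -375/7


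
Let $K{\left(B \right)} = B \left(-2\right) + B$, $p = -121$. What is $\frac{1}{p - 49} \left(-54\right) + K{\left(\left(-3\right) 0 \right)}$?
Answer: $\frac{27}{85} \approx 0.31765$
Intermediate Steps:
$K{\left(B \right)} = - B$ ($K{\left(B \right)} = - 2 B + B = - B$)
$\frac{1}{p - 49} \left(-54\right) + K{\left(\left(-3\right) 0 \right)} = \frac{1}{-121 - 49} \left(-54\right) - \left(-3\right) 0 = \frac{1}{-121 - 49} \left(-54\right) - 0 = \frac{1}{-121 - 49} \left(-54\right) + 0 = \frac{1}{-170} \left(-54\right) + 0 = \left(- \frac{1}{170}\right) \left(-54\right) + 0 = \frac{27}{85} + 0 = \frac{27}{85}$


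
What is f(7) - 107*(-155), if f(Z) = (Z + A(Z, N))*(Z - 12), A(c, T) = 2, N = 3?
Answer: 16540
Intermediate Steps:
f(Z) = (-12 + Z)*(2 + Z) (f(Z) = (Z + 2)*(Z - 12) = (2 + Z)*(-12 + Z) = (-12 + Z)*(2 + Z))
f(7) - 107*(-155) = (-24 + 7² - 10*7) - 107*(-155) = (-24 + 49 - 70) + 16585 = -45 + 16585 = 16540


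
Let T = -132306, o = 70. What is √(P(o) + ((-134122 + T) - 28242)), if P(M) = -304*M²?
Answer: I*√1784270 ≈ 1335.8*I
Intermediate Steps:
√(P(o) + ((-134122 + T) - 28242)) = √(-304*70² + ((-134122 - 132306) - 28242)) = √(-304*4900 + (-266428 - 28242)) = √(-1489600 - 294670) = √(-1784270) = I*√1784270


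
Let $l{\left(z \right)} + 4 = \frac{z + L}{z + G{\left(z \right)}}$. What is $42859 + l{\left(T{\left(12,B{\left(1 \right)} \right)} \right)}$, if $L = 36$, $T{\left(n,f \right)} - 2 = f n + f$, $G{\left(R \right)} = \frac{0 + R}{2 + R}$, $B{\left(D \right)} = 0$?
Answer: $\frac{214351}{5} \approx 42870.0$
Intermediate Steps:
$G{\left(R \right)} = \frac{R}{2 + R}$
$T{\left(n,f \right)} = 2 + f + f n$ ($T{\left(n,f \right)} = 2 + \left(f n + f\right) = 2 + \left(f + f n\right) = 2 + f + f n$)
$l{\left(z \right)} = -4 + \frac{36 + z}{z + \frac{z}{2 + z}}$ ($l{\left(z \right)} = -4 + \frac{z + 36}{z + \frac{z}{2 + z}} = -4 + \frac{36 + z}{z + \frac{z}{2 + z}}$)
$42859 + l{\left(T{\left(12,B{\left(1 \right)} \right)} \right)} = 42859 + \frac{72 - 3 \left(2 + 0 + 0 \cdot 12\right)^{2} + 26 \left(2 + 0 + 0 \cdot 12\right)}{\left(2 + 0 + 0 \cdot 12\right) \left(3 + \left(2 + 0 + 0 \cdot 12\right)\right)} = 42859 + \frac{72 - 3 \left(2 + 0 + 0\right)^{2} + 26 \left(2 + 0 + 0\right)}{\left(2 + 0 + 0\right) \left(3 + \left(2 + 0 + 0\right)\right)} = 42859 + \frac{72 - 3 \cdot 2^{2} + 26 \cdot 2}{2 \left(3 + 2\right)} = 42859 + \frac{72 - 12 + 52}{2 \cdot 5} = 42859 + \frac{1}{2} \cdot \frac{1}{5} \left(72 - 12 + 52\right) = 42859 + \frac{1}{2} \cdot \frac{1}{5} \cdot 112 = 42859 + \frac{56}{5} = \frac{214351}{5}$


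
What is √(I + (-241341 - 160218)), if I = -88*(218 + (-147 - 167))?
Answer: 3*I*√43679 ≈ 626.99*I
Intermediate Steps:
I = 8448 (I = -88*(218 - 314) = -88*(-96) = 8448)
√(I + (-241341 - 160218)) = √(8448 + (-241341 - 160218)) = √(8448 - 401559) = √(-393111) = 3*I*√43679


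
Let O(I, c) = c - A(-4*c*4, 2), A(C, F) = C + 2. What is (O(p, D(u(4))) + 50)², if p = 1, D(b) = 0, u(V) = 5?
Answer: 2304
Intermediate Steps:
A(C, F) = 2 + C
O(I, c) = -2 + 17*c (O(I, c) = c - (2 - 4*c*4) = c - (2 - 16*c) = c + (-2 + 16*c) = -2 + 17*c)
(O(p, D(u(4))) + 50)² = ((-2 + 17*0) + 50)² = ((-2 + 0) + 50)² = (-2 + 50)² = 48² = 2304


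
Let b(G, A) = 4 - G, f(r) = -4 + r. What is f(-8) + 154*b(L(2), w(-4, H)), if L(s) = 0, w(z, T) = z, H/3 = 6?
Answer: 604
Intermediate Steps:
H = 18 (H = 3*6 = 18)
f(-8) + 154*b(L(2), w(-4, H)) = (-4 - 8) + 154*(4 - 1*0) = -12 + 154*(4 + 0) = -12 + 154*4 = -12 + 616 = 604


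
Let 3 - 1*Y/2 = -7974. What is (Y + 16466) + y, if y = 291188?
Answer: 323608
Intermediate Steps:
Y = 15954 (Y = 6 - 2*(-7974) = 6 + 15948 = 15954)
(Y + 16466) + y = (15954 + 16466) + 291188 = 32420 + 291188 = 323608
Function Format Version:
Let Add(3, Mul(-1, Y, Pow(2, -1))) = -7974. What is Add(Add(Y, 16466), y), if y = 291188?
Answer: 323608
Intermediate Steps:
Y = 15954 (Y = Add(6, Mul(-2, -7974)) = Add(6, 15948) = 15954)
Add(Add(Y, 16466), y) = Add(Add(15954, 16466), 291188) = Add(32420, 291188) = 323608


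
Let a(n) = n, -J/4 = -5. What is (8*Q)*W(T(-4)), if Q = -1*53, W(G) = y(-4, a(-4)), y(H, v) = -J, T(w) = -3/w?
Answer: 8480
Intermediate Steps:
J = 20 (J = -4*(-5) = 20)
y(H, v) = -20 (y(H, v) = -1*20 = -20)
W(G) = -20
Q = -53
(8*Q)*W(T(-4)) = (8*(-53))*(-20) = -424*(-20) = 8480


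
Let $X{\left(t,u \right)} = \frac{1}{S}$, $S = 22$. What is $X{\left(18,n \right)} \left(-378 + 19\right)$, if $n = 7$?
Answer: $- \frac{359}{22} \approx -16.318$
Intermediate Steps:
$X{\left(t,u \right)} = \frac{1}{22}$
$X{\left(18,n \right)} \left(-378 + 19\right) = \frac{-378 + 19}{22} = \frac{1}{22} \left(-359\right) = - \frac{359}{22}$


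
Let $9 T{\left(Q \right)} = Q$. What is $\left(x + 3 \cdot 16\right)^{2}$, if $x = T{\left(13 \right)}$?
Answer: $\frac{198025}{81} \approx 2444.8$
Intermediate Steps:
$T{\left(Q \right)} = \frac{Q}{9}$
$x = \frac{13}{9}$ ($x = \frac{1}{9} \cdot 13 = \frac{13}{9} \approx 1.4444$)
$\left(x + 3 \cdot 16\right)^{2} = \left(\frac{13}{9} + 3 \cdot 16\right)^{2} = \left(\frac{13}{9} + 48\right)^{2} = \left(\frac{445}{9}\right)^{2} = \frac{198025}{81}$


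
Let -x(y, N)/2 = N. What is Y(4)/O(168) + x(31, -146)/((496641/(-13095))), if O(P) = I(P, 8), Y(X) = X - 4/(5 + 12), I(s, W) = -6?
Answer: -70301084/8442897 ≈ -8.3267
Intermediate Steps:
x(y, N) = -2*N
Y(X) = -4/17 + X (Y(X) = X - 4/17 = -4/17 + X)
O(P) = -6
Y(4)/O(168) + x(31, -146)/((496641/(-13095))) = (-4/17 + 4)/(-6) + (-2*(-146))/((496641/(-13095))) = (64/17)*(-⅙) + 292/((496641*(-1/13095))) = -32/51 + 292/(-165547/4365) = -32/51 + 292*(-4365/165547) = -32/51 - 1274580/165547 = -70301084/8442897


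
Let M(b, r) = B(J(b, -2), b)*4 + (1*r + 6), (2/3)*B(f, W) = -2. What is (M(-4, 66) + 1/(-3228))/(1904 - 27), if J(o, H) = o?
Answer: 193679/6058956 ≈ 0.031966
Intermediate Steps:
B(f, W) = -3 (B(f, W) = (3/2)*(-2) = -3)
M(b, r) = -6 + r (M(b, r) = -3*4 + (1*r + 6) = -12 + (r + 6) = -12 + (6 + r) = -6 + r)
(M(-4, 66) + 1/(-3228))/(1904 - 27) = ((-6 + 66) + 1/(-3228))/(1904 - 27) = (60 - 1/3228)/1877 = (193679/3228)*(1/1877) = 193679/6058956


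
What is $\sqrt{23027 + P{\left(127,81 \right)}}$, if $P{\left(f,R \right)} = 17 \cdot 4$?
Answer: $\sqrt{23095} \approx 151.97$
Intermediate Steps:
$P{\left(f,R \right)} = 68$
$\sqrt{23027 + P{\left(127,81 \right)}} = \sqrt{23027 + 68} = \sqrt{23095}$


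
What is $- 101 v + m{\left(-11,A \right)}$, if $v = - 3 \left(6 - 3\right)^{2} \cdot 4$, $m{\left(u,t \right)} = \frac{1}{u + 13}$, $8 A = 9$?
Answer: $\frac{21817}{2} \approx 10909.0$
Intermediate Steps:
$A = \frac{9}{8}$ ($A = \frac{1}{8} \cdot 9 = \frac{9}{8} \approx 1.125$)
$m{\left(u,t \right)} = \frac{1}{13 + u}$
$v = -108$ ($v = - 3 \cdot 3^{2} \cdot 4 = \left(-3\right) 9 \cdot 4 = \left(-27\right) 4 = -108$)
$- 101 v + m{\left(-11,A \right)} = \left(-101\right) \left(-108\right) + \frac{1}{13 - 11} = 10908 + \frac{1}{2} = \frac{21817}{2}$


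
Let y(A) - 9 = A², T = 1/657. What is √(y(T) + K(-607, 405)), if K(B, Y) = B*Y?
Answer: I*√106110547073/657 ≈ 495.81*I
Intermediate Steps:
T = 1/657 ≈ 0.0015221
y(A) = 9 + A²
√(y(T) + K(-607, 405)) = √((9 + (1/657)²) - 607*405) = √((9 + 1/431649) - 245835) = √(3884842/431649 - 245835) = √(-106110547073/431649) = I*√106110547073/657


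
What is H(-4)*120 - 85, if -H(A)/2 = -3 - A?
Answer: -325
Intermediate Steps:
H(A) = 6 + 2*A (H(A) = -2*(-3 - A) = 6 + 2*A)
H(-4)*120 - 85 = (6 + 2*(-4))*120 - 85 = (6 - 8)*120 - 85 = -2*120 - 85 = -240 - 85 = -325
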